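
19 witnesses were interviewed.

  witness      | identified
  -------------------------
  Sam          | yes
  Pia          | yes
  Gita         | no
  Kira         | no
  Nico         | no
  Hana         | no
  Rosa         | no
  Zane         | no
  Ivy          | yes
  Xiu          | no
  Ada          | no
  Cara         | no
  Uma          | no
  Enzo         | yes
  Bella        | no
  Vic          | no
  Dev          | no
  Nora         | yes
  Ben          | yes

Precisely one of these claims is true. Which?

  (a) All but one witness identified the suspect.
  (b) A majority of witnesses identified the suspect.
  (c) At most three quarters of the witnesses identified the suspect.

(c)

|A| = 19, |A ∩ B| = 6, |A ∖ B| = 13.
(a) requires |A ∖ B| = 1: false.
(b) requires |A ∩ B| > |A ∖ B|: false.
(c) requires |A ∩ B| / |A| ≤ 3/4: true.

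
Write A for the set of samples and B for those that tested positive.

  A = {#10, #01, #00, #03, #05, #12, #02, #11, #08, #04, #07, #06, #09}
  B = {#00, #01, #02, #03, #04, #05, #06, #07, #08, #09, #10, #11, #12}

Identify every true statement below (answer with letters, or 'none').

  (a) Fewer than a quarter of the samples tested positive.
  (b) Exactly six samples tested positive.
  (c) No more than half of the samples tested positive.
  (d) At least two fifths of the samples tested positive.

|A| = 13, |A ∩ B| = 13, |A ∖ B| = 0.
(a) |A ∩ B| / |A| < 1/4: fails.
(b) |A ∩ B| = 6: fails.
(c) |A ∩ B| ≤ |A ∖ B|: fails.
(d) |A ∩ B| / |A| ≥ 2/5: holds.

(d)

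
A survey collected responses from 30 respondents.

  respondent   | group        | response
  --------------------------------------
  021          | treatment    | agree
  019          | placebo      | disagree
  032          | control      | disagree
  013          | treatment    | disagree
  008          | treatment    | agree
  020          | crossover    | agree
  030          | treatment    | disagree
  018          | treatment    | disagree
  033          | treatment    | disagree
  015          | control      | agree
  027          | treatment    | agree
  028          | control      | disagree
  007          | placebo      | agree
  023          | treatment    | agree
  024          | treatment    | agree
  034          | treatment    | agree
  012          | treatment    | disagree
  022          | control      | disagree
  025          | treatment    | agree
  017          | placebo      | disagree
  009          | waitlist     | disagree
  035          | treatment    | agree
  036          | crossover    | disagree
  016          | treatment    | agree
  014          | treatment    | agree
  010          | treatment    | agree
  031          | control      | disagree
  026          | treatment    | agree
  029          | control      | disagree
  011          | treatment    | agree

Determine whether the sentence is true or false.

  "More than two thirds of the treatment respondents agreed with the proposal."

Truth condition: |A ∩ B| / |A| > 2/3.
|A| = 18, |A ∩ B| = 13, |A ∖ B| = 5.
|A ∩ B|/|A| = 13/18, so the statement is true.

True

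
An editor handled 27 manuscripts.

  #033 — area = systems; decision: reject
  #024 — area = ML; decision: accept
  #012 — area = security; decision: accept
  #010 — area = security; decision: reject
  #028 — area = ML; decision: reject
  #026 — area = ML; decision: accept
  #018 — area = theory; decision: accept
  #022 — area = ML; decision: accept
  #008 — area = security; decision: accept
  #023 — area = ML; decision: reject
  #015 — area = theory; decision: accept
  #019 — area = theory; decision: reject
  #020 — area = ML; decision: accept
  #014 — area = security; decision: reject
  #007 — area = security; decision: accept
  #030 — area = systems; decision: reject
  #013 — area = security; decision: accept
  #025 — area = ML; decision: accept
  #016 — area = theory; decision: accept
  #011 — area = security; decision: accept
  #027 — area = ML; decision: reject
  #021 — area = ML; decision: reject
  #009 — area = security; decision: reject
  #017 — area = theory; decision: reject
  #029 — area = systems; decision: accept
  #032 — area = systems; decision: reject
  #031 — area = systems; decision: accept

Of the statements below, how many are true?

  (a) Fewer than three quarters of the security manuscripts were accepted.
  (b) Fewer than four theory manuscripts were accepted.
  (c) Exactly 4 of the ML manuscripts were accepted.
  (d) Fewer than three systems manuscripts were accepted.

3

(a) security: |A| = 8, |A ∩ B| = 5; needs |A ∩ B| / |A| < 3/4 — true.
(b) theory: |A| = 5, |A ∩ B| = 3; needs |A ∩ B| < 4 — true.
(c) ML: |A| = 9, |A ∩ B| = 5; needs |A ∩ B| = 4 — false.
(d) systems: |A| = 5, |A ∩ B| = 2; needs |A ∩ B| < 3 — true.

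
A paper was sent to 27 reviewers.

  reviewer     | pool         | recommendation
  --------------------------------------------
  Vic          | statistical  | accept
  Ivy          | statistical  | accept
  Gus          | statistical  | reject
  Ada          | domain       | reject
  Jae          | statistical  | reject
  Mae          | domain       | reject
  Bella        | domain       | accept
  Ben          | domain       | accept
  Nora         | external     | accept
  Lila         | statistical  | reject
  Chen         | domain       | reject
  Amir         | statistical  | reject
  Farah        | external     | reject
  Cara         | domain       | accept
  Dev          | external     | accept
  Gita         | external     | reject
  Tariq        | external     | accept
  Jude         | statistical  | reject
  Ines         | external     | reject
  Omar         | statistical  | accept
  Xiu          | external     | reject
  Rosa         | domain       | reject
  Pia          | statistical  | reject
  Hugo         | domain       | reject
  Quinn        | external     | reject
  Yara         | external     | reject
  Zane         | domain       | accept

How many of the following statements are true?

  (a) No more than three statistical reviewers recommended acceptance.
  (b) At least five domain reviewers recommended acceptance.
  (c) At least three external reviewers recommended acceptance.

2

(a) statistical: |A| = 9, |A ∩ B| = 3; needs |A ∩ B| ≤ 3 — true.
(b) domain: |A| = 9, |A ∩ B| = 4; needs |A ∩ B| ≥ 5 — false.
(c) external: |A| = 9, |A ∩ B| = 3; needs |A ∩ B| ≥ 3 — true.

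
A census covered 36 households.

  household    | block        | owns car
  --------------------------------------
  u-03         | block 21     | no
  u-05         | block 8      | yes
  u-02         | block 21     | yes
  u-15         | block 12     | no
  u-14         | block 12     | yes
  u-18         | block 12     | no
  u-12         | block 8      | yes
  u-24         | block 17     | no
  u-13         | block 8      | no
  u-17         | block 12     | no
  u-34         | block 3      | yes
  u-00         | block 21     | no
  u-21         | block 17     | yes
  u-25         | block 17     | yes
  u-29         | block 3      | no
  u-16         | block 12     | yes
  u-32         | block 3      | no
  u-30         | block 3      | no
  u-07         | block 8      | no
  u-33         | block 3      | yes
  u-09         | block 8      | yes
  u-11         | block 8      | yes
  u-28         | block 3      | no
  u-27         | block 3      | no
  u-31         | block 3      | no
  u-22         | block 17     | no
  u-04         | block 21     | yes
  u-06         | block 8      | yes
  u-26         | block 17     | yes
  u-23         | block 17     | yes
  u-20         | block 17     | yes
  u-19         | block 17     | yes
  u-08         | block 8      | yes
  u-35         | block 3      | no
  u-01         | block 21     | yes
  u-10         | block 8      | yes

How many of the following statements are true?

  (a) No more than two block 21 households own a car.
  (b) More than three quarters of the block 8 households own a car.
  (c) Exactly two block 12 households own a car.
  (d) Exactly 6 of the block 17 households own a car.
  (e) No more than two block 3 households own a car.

4

(a) block 21: |A| = 5, |A ∩ B| = 3; needs |A ∩ B| ≤ 2 — false.
(b) block 8: |A| = 9, |A ∩ B| = 7; needs |A ∩ B| / |A| > 3/4 — true.
(c) block 12: |A| = 5, |A ∩ B| = 2; needs |A ∩ B| = 2 — true.
(d) block 17: |A| = 8, |A ∩ B| = 6; needs |A ∩ B| = 6 — true.
(e) block 3: |A| = 9, |A ∩ B| = 2; needs |A ∩ B| ≤ 2 — true.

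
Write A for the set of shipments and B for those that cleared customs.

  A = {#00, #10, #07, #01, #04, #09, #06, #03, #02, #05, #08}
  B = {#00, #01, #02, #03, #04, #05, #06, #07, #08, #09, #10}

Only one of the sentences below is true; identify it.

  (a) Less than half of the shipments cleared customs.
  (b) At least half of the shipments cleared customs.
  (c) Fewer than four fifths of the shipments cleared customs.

|A| = 11, |A ∩ B| = 11, |A ∖ B| = 0.
(a) requires |A ∩ B| < |A ∖ B|: false.
(b) requires |A ∩ B| ≥ |A ∖ B|: true.
(c) requires |A ∩ B| / |A| < 4/5: false.

(b)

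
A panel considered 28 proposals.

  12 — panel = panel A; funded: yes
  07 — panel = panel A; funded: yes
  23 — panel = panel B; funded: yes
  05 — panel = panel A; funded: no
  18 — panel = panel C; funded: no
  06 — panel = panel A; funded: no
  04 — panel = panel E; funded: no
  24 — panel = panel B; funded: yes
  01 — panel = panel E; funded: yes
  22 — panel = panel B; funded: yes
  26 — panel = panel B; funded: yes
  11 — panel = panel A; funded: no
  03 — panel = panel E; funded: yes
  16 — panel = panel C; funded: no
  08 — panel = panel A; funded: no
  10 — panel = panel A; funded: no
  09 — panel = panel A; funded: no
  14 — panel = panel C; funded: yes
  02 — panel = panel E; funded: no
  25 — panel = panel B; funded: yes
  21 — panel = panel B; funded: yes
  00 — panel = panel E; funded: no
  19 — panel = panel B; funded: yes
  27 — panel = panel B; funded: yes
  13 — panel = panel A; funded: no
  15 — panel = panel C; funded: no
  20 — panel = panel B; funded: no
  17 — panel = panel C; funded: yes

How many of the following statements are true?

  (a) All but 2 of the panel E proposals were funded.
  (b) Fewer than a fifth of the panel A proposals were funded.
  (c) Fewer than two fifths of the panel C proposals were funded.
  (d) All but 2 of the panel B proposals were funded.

(a) panel E: |A| = 5, |A ∩ B| = 2; needs |A ∖ B| = 2 — false.
(b) panel A: |A| = 9, |A ∩ B| = 2; needs |A ∩ B| / |A| < 1/5 — false.
(c) panel C: |A| = 5, |A ∩ B| = 2; needs |A ∩ B| / |A| < 2/5 — false.
(d) panel B: |A| = 9, |A ∩ B| = 8; needs |A ∖ B| = 2 — false.

0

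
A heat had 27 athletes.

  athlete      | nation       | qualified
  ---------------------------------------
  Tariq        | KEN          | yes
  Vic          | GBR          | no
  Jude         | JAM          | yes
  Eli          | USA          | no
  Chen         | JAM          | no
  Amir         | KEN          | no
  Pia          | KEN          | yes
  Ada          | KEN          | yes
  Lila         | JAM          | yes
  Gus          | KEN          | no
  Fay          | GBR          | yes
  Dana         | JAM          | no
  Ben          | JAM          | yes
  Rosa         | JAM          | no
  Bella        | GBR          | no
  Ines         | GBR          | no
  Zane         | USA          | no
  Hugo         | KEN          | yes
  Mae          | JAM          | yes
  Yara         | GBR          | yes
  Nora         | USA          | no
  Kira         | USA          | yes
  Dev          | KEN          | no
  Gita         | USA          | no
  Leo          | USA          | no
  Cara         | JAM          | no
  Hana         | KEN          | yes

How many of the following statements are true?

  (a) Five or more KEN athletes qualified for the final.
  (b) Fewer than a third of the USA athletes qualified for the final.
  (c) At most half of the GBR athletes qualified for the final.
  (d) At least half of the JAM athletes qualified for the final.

4

(a) KEN: |A| = 8, |A ∩ B| = 5; needs |A ∩ B| ≥ 5 — true.
(b) USA: |A| = 6, |A ∩ B| = 1; needs |A ∩ B| / |A| < 1/3 — true.
(c) GBR: |A| = 5, |A ∩ B| = 2; needs |A ∩ B| ≤ |A ∖ B| — true.
(d) JAM: |A| = 8, |A ∩ B| = 4; needs |A ∩ B| ≥ |A ∖ B| — true.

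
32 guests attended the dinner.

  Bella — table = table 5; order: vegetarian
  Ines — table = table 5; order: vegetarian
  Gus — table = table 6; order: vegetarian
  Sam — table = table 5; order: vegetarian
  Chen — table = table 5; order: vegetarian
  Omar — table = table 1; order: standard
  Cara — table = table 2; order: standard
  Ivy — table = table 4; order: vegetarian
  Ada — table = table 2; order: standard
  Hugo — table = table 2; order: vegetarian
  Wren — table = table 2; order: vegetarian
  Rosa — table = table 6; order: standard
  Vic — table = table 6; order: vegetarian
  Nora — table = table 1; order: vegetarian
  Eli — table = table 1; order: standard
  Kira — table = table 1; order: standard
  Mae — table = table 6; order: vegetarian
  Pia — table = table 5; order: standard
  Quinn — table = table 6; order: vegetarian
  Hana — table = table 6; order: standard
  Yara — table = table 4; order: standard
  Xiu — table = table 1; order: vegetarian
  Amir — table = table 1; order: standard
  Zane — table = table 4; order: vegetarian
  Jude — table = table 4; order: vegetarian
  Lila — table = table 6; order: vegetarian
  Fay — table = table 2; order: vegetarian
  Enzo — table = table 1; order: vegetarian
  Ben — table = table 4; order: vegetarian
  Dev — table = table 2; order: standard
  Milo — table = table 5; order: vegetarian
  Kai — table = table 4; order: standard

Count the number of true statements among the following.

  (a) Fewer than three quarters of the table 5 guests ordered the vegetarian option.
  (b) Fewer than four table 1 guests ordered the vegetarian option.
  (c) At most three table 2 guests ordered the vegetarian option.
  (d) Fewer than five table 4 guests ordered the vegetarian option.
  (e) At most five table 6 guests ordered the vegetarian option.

4

(a) table 5: |A| = 6, |A ∩ B| = 5; needs |A ∩ B| / |A| < 3/4 — false.
(b) table 1: |A| = 7, |A ∩ B| = 3; needs |A ∩ B| < 4 — true.
(c) table 2: |A| = 6, |A ∩ B| = 3; needs |A ∩ B| ≤ 3 — true.
(d) table 4: |A| = 6, |A ∩ B| = 4; needs |A ∩ B| < 5 — true.
(e) table 6: |A| = 7, |A ∩ B| = 5; needs |A ∩ B| ≤ 5 — true.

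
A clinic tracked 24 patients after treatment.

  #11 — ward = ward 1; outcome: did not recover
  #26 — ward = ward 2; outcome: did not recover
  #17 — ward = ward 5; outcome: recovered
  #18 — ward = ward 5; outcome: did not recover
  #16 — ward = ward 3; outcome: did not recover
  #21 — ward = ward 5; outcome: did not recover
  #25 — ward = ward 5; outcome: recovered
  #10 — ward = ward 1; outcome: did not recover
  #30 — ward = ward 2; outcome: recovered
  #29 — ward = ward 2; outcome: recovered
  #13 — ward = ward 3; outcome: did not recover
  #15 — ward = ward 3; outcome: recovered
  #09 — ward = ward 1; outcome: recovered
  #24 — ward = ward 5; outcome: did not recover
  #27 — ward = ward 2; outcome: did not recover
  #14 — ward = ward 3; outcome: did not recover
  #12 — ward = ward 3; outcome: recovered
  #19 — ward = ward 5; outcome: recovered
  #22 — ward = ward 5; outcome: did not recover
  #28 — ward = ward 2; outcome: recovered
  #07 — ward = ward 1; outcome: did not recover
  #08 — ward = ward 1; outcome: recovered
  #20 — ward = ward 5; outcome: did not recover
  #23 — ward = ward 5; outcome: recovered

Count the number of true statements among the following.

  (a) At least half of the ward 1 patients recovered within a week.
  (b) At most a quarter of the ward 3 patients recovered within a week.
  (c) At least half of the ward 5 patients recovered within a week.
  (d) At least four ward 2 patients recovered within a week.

0

(a) ward 1: |A| = 5, |A ∩ B| = 2; needs |A ∩ B| ≥ |A ∖ B| — false.
(b) ward 3: |A| = 5, |A ∩ B| = 2; needs |A ∩ B| / |A| ≤ 1/4 — false.
(c) ward 5: |A| = 9, |A ∩ B| = 4; needs |A ∩ B| ≥ |A ∖ B| — false.
(d) ward 2: |A| = 5, |A ∩ B| = 3; needs |A ∩ B| ≥ 4 — false.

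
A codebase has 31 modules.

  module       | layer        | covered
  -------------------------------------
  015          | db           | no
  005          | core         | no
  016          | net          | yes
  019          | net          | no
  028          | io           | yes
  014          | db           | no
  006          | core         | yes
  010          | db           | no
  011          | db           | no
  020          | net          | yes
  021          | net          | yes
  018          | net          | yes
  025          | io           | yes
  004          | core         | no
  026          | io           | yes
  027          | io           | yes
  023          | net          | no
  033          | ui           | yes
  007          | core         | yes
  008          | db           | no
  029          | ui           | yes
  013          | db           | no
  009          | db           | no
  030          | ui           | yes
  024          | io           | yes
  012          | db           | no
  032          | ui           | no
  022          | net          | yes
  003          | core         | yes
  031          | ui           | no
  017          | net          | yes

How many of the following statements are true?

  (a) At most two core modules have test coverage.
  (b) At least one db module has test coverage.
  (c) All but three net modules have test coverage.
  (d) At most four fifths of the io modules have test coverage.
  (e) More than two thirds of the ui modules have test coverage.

0

(a) core: |A| = 5, |A ∩ B| = 3; needs |A ∩ B| ≤ 2 — false.
(b) db: |A| = 8, |A ∩ B| = 0; needs A ∩ B ≠ ∅ (|A ∩ B| ≥ 1) — false.
(c) net: |A| = 8, |A ∩ B| = 6; needs |A ∖ B| = 3 — false.
(d) io: |A| = 5, |A ∩ B| = 5; needs |A ∩ B| / |A| ≤ 4/5 — false.
(e) ui: |A| = 5, |A ∩ B| = 3; needs |A ∩ B| / |A| > 2/3 — false.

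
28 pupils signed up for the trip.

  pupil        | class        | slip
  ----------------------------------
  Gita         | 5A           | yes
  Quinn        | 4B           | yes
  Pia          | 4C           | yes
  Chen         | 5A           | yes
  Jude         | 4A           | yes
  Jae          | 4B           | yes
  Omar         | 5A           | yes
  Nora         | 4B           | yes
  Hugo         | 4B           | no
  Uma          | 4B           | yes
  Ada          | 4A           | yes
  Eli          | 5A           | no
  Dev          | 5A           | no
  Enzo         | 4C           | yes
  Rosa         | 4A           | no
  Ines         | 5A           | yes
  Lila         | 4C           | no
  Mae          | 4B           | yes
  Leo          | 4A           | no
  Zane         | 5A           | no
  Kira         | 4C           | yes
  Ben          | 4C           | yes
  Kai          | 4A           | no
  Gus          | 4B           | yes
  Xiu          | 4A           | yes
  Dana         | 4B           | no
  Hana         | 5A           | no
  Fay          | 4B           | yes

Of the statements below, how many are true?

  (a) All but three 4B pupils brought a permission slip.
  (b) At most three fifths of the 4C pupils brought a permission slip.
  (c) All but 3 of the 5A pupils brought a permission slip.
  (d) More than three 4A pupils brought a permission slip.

0

(a) 4B: |A| = 9, |A ∩ B| = 7; needs |A ∖ B| = 3 — false.
(b) 4C: |A| = 5, |A ∩ B| = 4; needs |A ∩ B| / |A| ≤ 3/5 — false.
(c) 5A: |A| = 8, |A ∩ B| = 4; needs |A ∖ B| = 3 — false.
(d) 4A: |A| = 6, |A ∩ B| = 3; needs |A ∩ B| > 3 — false.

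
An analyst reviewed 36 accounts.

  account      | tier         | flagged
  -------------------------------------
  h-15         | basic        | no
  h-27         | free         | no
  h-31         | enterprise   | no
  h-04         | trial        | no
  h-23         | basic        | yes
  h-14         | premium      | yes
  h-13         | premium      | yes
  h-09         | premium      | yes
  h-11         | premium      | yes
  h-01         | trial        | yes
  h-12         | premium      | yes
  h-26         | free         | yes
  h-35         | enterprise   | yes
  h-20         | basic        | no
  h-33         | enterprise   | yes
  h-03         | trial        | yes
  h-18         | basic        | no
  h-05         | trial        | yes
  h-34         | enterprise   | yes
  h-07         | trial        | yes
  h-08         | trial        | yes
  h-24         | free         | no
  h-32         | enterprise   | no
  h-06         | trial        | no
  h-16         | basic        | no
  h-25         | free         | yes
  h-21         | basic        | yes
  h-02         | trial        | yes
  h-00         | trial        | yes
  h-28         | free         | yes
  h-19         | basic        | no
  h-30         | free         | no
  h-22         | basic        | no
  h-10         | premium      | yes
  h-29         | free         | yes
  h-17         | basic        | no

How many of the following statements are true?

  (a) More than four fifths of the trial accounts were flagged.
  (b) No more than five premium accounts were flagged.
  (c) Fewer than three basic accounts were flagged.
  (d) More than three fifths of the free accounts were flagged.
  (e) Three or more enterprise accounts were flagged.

2

(a) trial: |A| = 9, |A ∩ B| = 7; needs |A ∩ B| / |A| > 4/5 — false.
(b) premium: |A| = 6, |A ∩ B| = 6; needs |A ∩ B| ≤ 5 — false.
(c) basic: |A| = 9, |A ∩ B| = 2; needs |A ∩ B| < 3 — true.
(d) free: |A| = 7, |A ∩ B| = 4; needs |A ∩ B| / |A| > 3/5 — false.
(e) enterprise: |A| = 5, |A ∩ B| = 3; needs |A ∩ B| ≥ 3 — true.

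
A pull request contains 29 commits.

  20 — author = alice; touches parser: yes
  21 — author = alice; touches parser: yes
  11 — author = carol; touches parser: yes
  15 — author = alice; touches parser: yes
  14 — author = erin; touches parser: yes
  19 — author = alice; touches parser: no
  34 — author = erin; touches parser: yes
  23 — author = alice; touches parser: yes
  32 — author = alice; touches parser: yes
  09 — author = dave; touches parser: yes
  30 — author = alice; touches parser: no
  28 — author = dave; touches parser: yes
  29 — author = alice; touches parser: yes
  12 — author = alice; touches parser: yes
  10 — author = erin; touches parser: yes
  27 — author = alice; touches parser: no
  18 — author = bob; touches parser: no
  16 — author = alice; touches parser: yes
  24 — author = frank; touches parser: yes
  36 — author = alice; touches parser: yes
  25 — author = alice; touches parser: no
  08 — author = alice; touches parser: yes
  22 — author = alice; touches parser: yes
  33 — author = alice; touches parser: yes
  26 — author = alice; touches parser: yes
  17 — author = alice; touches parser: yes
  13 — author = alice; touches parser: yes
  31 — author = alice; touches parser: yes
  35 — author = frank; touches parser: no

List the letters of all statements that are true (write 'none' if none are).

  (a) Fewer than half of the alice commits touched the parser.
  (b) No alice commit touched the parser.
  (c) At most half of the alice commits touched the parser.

|A| = 20, |A ∩ B| = 16, |A ∖ B| = 4.
(a) |A ∩ B| < |A ∖ B|: fails.
(b) A ∩ B = ∅ (|A ∩ B| = 0): fails.
(c) |A ∩ B| ≤ |A ∖ B|: fails.

none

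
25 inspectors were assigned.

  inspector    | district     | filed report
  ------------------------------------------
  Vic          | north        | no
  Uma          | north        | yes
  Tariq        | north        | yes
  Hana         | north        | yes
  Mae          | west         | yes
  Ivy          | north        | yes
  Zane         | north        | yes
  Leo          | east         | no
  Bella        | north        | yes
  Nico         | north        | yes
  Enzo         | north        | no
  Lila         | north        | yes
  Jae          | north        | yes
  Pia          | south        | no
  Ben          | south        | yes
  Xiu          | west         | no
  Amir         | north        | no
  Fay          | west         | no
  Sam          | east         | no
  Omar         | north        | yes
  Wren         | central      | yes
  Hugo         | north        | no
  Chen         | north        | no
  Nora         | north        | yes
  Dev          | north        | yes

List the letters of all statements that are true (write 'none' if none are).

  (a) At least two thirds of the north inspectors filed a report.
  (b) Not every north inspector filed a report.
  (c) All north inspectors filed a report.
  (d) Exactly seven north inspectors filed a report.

(a), (b)

|A| = 17, |A ∩ B| = 12, |A ∖ B| = 5.
(a) |A ∩ B| / |A| ≥ 2/3: holds.
(b) A ⊄ B (|A ∖ B| ≥ 1): holds.
(c) A ⊆ B, i.e. every element of A is in B (|A ∖ B| = 0): fails.
(d) |A ∩ B| = 7: fails.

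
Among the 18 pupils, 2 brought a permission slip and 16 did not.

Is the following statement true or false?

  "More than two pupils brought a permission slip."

False

'More than two pupils brought a permission slip' holds iff |A ∩ B| > 2.
|A| = 18, |A ∩ B| = 2, |A ∖ B| = 16.
|A ∩ B| = 2, so the statement is false.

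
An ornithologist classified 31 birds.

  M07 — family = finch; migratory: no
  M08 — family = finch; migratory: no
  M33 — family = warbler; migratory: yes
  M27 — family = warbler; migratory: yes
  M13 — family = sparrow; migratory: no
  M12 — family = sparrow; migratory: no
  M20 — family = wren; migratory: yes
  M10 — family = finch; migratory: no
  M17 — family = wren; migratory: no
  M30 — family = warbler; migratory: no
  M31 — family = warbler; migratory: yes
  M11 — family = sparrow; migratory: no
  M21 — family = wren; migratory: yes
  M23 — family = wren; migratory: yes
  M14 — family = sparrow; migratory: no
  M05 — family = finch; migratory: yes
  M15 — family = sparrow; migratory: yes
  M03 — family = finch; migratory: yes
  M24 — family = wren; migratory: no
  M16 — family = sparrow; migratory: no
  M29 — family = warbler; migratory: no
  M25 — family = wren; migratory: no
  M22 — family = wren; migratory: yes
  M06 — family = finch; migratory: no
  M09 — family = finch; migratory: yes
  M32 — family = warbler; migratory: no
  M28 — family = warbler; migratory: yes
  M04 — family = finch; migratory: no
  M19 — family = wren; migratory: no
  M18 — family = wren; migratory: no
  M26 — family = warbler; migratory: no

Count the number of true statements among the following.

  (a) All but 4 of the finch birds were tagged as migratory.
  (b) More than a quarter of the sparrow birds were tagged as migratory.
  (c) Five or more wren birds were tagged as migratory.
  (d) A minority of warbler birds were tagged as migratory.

0

(a) finch: |A| = 8, |A ∩ B| = 3; needs |A ∖ B| = 4 — false.
(b) sparrow: |A| = 6, |A ∩ B| = 1; needs |A ∩ B| / |A| > 1/4 — false.
(c) wren: |A| = 9, |A ∩ B| = 4; needs |A ∩ B| ≥ 5 — false.
(d) warbler: |A| = 8, |A ∩ B| = 4; needs |A ∩ B| < |A ∖ B| — false.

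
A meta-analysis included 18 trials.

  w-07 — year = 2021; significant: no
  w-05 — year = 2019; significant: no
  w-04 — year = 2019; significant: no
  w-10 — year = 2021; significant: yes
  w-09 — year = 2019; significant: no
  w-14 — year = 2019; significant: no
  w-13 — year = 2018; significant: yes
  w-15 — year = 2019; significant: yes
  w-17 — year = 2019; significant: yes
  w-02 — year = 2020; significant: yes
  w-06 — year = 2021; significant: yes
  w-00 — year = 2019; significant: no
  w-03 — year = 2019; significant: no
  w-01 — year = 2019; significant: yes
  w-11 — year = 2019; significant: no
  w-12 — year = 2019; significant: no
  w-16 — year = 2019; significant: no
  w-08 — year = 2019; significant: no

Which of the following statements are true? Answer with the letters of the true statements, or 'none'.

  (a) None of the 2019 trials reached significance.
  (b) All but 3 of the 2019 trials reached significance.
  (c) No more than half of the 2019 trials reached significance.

|A| = 13, |A ∩ B| = 3, |A ∖ B| = 10.
(a) A ∩ B = ∅ (|A ∩ B| = 0): fails.
(b) |A ∖ B| = 3: fails.
(c) |A ∩ B| ≤ |A ∖ B|: holds.

(c)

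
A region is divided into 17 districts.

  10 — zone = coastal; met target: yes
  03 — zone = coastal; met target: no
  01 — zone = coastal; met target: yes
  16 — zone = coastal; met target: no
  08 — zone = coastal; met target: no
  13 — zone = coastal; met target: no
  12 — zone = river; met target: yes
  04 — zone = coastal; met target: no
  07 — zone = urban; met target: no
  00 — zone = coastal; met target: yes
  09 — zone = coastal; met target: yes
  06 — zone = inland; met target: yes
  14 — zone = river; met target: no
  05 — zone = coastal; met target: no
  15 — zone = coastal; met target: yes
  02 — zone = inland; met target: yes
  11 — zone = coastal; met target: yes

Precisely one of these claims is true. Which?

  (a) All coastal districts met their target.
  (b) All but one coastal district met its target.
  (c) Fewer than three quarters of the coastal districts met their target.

|A| = 12, |A ∩ B| = 6, |A ∖ B| = 6.
(a) requires A ⊆ B, i.e. every element of A is in B (|A ∖ B| = 0): false.
(b) requires |A ∖ B| = 1: false.
(c) requires |A ∩ B| / |A| < 3/4: true.

(c)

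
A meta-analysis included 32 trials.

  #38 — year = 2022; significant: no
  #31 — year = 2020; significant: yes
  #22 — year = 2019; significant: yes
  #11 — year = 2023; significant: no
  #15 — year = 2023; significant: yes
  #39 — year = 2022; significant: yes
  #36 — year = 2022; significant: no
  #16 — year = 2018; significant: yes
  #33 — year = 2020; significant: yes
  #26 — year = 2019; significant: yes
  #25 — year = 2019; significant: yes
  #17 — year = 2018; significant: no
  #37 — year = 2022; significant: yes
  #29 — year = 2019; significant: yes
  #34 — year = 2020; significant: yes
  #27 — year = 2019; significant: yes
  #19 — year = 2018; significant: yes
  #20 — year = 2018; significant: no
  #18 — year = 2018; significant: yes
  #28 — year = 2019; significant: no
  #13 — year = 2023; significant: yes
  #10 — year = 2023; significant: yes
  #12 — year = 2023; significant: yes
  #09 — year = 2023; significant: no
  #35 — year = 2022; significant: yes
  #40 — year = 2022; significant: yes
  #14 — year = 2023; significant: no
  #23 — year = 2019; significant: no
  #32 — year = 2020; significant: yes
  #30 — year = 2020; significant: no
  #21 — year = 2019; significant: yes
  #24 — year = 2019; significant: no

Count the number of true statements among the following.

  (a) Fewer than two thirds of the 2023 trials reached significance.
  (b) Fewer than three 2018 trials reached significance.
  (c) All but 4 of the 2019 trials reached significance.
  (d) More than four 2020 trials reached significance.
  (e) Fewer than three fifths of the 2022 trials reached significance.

(a) 2023: |A| = 7, |A ∩ B| = 4; needs |A ∩ B| / |A| < 2/3 — true.
(b) 2018: |A| = 5, |A ∩ B| = 3; needs |A ∩ B| < 3 — false.
(c) 2019: |A| = 9, |A ∩ B| = 6; needs |A ∖ B| = 4 — false.
(d) 2020: |A| = 5, |A ∩ B| = 4; needs |A ∩ B| > 4 — false.
(e) 2022: |A| = 6, |A ∩ B| = 4; needs |A ∩ B| / |A| < 3/5 — false.

1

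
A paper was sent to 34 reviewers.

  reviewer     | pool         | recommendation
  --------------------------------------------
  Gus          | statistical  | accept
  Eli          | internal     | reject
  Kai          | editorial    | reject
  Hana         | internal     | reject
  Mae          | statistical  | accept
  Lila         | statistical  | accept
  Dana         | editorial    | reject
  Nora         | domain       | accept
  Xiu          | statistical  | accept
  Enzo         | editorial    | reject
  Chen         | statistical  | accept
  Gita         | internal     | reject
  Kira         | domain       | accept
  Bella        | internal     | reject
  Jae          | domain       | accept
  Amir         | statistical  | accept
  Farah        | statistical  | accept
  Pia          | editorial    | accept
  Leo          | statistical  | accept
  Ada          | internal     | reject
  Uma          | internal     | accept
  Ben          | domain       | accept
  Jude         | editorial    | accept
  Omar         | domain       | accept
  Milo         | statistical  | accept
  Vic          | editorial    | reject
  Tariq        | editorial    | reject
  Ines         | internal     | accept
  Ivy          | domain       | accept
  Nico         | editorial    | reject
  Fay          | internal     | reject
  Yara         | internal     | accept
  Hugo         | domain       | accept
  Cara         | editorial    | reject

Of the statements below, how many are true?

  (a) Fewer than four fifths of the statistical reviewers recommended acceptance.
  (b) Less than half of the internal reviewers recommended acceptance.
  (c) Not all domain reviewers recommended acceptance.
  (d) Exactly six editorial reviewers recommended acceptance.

1

(a) statistical: |A| = 9, |A ∩ B| = 9; needs |A ∩ B| / |A| < 4/5 — false.
(b) internal: |A| = 9, |A ∩ B| = 3; needs |A ∩ B| < |A ∖ B| — true.
(c) domain: |A| = 7, |A ∩ B| = 7; needs A ⊄ B (|A ∖ B| ≥ 1) — false.
(d) editorial: |A| = 9, |A ∩ B| = 2; needs |A ∩ B| = 6 — false.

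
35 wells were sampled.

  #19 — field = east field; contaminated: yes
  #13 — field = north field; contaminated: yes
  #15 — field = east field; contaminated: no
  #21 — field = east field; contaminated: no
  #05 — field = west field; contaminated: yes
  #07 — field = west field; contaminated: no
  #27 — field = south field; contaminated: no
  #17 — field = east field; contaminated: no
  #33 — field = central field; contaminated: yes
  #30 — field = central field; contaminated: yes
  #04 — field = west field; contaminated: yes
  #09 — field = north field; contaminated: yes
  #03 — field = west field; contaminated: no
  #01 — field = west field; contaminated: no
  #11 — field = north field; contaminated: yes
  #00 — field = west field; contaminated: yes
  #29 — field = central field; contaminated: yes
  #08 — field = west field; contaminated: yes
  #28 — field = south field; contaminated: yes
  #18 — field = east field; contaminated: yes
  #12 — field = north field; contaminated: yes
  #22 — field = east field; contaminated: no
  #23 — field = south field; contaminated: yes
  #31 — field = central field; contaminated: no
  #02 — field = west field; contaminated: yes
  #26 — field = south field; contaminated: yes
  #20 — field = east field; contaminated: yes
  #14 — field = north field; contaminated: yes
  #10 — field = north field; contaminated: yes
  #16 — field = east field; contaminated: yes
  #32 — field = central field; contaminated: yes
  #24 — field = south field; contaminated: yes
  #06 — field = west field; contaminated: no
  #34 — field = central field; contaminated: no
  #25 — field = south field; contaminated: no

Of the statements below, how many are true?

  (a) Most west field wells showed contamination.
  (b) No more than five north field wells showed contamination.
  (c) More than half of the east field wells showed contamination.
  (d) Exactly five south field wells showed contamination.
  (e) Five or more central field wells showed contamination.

1

(a) west field: |A| = 9, |A ∩ B| = 5; needs |A ∩ B| > |A ∖ B| — true.
(b) north field: |A| = 6, |A ∩ B| = 6; needs |A ∩ B| ≤ 5 — false.
(c) east field: |A| = 8, |A ∩ B| = 4; needs |A ∩ B| > |A ∖ B| — false.
(d) south field: |A| = 6, |A ∩ B| = 4; needs |A ∩ B| = 5 — false.
(e) central field: |A| = 6, |A ∩ B| = 4; needs |A ∩ B| ≥ 5 — false.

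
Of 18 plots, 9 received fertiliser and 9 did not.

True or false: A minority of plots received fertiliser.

False

The determiner here denotes the relation: |A ∩ B| < |A ∖ B|.
|A| = 18, |A ∩ B| = 9, |A ∖ B| = 9.
9 = 9, so the statement is false.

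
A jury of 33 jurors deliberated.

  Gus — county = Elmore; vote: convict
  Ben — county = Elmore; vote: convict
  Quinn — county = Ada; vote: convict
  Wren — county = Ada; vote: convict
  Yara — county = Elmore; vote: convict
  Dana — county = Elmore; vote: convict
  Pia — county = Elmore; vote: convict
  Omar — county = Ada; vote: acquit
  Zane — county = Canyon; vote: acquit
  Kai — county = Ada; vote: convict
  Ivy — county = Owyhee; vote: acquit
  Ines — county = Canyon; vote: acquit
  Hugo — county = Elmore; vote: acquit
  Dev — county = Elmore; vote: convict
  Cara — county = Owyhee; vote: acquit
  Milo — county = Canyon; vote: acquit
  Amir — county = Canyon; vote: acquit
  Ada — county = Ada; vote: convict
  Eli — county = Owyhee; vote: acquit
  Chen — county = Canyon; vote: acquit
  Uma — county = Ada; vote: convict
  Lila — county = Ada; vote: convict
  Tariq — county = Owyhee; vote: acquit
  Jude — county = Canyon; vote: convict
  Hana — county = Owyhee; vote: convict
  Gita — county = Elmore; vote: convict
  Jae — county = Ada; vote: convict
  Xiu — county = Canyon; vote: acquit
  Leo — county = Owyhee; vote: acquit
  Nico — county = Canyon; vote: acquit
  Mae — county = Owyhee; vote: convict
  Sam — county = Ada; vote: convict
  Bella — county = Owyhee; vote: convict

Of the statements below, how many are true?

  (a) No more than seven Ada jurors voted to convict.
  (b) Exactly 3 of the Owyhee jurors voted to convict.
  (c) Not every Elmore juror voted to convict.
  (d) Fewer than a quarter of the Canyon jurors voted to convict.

3

(a) Ada: |A| = 9, |A ∩ B| = 8; needs |A ∩ B| ≤ 7 — false.
(b) Owyhee: |A| = 8, |A ∩ B| = 3; needs |A ∩ B| = 3 — true.
(c) Elmore: |A| = 8, |A ∩ B| = 7; needs A ⊄ B (|A ∖ B| ≥ 1) — true.
(d) Canyon: |A| = 8, |A ∩ B| = 1; needs |A ∩ B| / |A| < 1/4 — true.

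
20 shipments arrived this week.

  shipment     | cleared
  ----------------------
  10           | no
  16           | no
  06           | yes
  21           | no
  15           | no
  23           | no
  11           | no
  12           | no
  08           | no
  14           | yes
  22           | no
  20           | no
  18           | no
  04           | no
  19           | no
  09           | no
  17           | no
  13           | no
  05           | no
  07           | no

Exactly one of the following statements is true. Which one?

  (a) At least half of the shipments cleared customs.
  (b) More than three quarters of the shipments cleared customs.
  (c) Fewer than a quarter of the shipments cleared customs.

|A| = 20, |A ∩ B| = 2, |A ∖ B| = 18.
(a) requires |A ∩ B| ≥ |A ∖ B|: false.
(b) requires |A ∩ B| / |A| > 3/4: false.
(c) requires |A ∩ B| / |A| < 1/4: true.

(c)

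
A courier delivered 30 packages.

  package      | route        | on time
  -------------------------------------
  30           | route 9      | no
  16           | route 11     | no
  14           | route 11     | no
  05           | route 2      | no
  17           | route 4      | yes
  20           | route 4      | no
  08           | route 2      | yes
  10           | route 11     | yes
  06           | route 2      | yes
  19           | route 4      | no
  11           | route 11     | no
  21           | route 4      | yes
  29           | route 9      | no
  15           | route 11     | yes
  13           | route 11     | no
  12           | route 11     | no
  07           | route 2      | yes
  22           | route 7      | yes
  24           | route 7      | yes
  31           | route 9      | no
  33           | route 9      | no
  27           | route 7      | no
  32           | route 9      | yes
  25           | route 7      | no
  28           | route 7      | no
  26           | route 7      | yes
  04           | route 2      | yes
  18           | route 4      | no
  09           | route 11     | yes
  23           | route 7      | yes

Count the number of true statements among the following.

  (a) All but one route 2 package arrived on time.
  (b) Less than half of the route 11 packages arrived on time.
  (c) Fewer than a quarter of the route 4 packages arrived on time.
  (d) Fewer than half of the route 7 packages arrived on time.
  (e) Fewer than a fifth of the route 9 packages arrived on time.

2

(a) route 2: |A| = 5, |A ∩ B| = 4; needs |A ∖ B| = 1 — true.
(b) route 11: |A| = 8, |A ∩ B| = 3; needs |A ∩ B| < |A ∖ B| — true.
(c) route 4: |A| = 5, |A ∩ B| = 2; needs |A ∩ B| / |A| < 1/4 — false.
(d) route 7: |A| = 7, |A ∩ B| = 4; needs |A ∩ B| < |A ∖ B| — false.
(e) route 9: |A| = 5, |A ∩ B| = 1; needs |A ∩ B| / |A| < 1/5 — false.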